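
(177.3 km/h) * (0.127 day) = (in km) 540.4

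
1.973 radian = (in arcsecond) 4.07e+05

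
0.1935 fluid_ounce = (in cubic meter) 5.722e-06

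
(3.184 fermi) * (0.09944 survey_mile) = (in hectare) 5.095e-17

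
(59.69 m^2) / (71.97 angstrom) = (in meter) 8.294e+09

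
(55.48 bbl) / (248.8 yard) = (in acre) 9.581e-06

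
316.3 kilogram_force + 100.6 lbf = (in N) 3549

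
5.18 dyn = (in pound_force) 1.165e-05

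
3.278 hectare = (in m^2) 3.278e+04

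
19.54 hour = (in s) 7.034e+04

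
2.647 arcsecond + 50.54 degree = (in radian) 0.8821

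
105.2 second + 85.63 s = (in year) 6.051e-06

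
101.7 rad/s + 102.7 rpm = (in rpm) 1074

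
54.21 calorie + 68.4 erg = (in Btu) 0.215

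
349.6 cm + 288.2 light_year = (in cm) 2.727e+20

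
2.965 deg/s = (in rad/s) 0.05175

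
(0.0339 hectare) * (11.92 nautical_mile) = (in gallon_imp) 1.646e+09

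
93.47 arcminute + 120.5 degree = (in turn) 0.339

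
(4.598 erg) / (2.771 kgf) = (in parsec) 5.484e-25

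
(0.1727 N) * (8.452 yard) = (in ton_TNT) 3.19e-10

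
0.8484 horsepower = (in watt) 632.7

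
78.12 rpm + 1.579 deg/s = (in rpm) 78.38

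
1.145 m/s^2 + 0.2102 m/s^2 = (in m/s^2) 1.355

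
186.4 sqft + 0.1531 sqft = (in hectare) 0.001733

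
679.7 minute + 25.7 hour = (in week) 0.2204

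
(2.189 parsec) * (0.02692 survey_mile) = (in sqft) 3.15e+19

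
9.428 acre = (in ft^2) 4.107e+05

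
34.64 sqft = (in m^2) 3.218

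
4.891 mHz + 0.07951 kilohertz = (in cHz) 7951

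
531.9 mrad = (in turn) 0.08465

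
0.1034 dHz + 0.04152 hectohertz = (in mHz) 4162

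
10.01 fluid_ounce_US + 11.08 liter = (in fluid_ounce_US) 384.7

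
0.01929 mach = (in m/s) 6.568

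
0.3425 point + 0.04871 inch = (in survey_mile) 8.439e-07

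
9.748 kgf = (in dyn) 9.56e+06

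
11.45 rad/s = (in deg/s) 656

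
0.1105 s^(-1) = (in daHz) 0.01105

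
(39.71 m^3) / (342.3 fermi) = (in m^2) 1.16e+14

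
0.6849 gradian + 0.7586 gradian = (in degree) 1.299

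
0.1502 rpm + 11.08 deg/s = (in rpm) 1.997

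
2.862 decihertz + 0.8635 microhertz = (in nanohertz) 2.862e+08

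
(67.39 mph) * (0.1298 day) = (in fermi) 3.379e+20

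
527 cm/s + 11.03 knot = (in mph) 24.48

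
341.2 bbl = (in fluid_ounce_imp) 1.909e+06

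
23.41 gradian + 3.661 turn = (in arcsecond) 4.821e+06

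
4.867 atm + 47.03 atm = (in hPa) 5.258e+04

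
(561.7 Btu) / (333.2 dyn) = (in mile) 1.105e+05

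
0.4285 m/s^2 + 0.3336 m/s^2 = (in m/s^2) 0.7621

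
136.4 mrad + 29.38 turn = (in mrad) 1.847e+05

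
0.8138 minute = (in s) 48.83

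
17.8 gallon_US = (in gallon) 17.8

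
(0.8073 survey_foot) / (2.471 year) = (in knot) 6.138e-09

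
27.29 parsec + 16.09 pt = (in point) 2.387e+21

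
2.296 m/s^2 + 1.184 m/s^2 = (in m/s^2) 3.48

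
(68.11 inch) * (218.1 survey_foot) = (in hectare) 0.0115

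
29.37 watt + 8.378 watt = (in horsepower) 0.05062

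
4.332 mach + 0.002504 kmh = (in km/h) 5310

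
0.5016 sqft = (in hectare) 4.66e-06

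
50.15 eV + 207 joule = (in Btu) 0.1962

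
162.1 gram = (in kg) 0.1621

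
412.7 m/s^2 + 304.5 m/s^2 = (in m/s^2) 717.2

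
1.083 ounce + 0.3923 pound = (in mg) 2.086e+05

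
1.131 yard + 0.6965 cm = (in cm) 104.1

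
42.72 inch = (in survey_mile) 0.0006742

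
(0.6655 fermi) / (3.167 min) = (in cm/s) 3.502e-16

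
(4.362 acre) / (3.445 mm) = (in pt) 1.452e+10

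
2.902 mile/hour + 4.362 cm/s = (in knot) 2.607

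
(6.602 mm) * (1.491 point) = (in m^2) 3.473e-06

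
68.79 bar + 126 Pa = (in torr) 5.16e+04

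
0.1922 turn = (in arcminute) 4152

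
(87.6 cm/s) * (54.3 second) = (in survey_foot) 156.1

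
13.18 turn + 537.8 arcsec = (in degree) 4745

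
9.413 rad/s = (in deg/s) 539.3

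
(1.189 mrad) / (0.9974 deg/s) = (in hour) 1.897e-05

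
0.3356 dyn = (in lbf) 7.545e-07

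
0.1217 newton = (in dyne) 1.217e+04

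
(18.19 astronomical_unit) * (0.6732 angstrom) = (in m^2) 183.2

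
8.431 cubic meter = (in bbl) 53.03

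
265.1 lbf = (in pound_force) 265.1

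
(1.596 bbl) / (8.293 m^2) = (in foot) 0.1004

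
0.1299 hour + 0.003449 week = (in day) 0.02956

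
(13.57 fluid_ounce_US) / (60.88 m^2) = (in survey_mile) 4.096e-09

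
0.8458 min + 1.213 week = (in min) 1.223e+04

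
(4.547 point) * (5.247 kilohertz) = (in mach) 0.02472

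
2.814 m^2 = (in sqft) 30.29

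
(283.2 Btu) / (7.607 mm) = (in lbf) 8.83e+06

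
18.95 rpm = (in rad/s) 1.984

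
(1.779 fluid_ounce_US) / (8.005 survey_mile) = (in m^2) 4.084e-09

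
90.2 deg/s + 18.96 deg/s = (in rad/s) 1.905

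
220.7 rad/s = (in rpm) 2108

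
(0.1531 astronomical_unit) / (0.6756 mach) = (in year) 3.157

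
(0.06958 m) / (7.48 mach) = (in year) 8.663e-13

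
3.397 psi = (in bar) 0.2342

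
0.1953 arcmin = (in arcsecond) 11.72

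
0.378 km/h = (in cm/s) 10.5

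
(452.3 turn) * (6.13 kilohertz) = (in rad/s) 1.742e+07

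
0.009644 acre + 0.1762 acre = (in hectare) 0.07521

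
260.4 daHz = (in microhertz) 2.604e+09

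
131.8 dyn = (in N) 0.001318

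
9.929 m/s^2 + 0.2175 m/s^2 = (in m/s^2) 10.15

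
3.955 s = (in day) 4.578e-05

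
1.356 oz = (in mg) 3.844e+04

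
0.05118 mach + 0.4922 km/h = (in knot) 34.14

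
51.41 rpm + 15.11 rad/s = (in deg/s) 1174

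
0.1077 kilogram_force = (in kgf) 0.1077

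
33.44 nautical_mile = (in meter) 6.193e+04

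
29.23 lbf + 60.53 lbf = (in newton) 399.3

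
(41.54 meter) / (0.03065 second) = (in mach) 3.98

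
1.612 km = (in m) 1612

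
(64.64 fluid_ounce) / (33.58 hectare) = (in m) 5.693e-09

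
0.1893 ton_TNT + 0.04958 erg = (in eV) 4.943e+27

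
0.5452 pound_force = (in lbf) 0.5452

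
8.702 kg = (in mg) 8.702e+06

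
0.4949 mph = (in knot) 0.4301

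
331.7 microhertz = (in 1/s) 0.0003317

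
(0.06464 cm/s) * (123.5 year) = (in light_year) 2.661e-10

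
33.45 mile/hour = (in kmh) 53.83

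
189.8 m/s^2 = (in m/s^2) 189.8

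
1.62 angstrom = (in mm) 1.62e-07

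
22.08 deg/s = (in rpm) 3.68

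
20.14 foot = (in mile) 0.003814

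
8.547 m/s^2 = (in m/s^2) 8.547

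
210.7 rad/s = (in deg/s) 1.207e+04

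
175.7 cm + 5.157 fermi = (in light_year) 1.857e-16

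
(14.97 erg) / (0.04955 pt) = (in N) 0.08564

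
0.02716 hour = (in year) 3.1e-06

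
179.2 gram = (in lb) 0.3951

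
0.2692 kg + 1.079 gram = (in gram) 270.3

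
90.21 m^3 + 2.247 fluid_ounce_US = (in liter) 9.021e+04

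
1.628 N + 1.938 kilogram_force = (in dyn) 2.063e+06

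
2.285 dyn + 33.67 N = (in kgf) 3.433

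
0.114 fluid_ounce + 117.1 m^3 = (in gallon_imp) 2.576e+04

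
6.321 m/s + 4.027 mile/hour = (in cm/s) 812.1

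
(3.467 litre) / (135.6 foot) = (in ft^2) 0.0009029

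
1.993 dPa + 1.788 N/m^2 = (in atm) 1.961e-05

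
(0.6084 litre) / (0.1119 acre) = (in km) 1.344e-09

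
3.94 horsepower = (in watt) 2938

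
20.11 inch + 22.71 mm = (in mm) 533.5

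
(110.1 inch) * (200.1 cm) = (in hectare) 0.0005596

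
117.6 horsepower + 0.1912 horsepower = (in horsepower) 117.8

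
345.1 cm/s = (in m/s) 3.451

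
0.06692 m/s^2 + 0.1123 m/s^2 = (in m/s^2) 0.1792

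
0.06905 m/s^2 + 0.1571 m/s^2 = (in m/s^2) 0.2261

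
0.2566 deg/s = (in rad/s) 0.004479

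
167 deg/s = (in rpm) 27.83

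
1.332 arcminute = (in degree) 0.0222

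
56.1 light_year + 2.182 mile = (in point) 1.504e+21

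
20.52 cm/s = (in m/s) 0.2052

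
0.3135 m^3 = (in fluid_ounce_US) 1.06e+04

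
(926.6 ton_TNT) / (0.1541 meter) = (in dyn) 2.516e+18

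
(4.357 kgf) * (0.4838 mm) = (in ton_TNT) 4.941e-12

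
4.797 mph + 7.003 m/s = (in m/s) 9.147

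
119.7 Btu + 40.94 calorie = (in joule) 1.265e+05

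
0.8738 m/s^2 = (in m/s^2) 0.8738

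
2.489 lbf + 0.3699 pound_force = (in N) 12.72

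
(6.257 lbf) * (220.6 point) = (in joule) 2.166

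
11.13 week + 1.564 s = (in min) 1.122e+05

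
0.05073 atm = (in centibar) 5.14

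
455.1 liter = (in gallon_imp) 100.1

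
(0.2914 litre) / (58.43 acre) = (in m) 1.232e-09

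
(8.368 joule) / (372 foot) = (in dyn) 7380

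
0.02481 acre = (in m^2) 100.4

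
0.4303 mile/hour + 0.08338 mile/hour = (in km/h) 0.8267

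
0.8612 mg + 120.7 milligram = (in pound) 0.000268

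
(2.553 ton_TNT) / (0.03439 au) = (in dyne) 2.076e+05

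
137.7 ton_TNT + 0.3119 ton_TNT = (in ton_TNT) 138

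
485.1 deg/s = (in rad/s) 8.467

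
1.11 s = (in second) 1.11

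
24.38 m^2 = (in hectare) 0.002438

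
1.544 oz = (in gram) 43.77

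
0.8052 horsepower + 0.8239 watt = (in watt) 601.3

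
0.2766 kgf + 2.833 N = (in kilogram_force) 0.5655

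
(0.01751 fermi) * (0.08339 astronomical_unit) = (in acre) 5.398e-11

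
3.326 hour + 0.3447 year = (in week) 17.99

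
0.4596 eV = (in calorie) 1.76e-20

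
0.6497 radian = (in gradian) 41.36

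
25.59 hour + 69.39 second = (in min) 1537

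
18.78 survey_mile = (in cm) 3.022e+06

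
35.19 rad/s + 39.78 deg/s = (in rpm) 342.7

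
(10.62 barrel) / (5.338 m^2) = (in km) 0.0003163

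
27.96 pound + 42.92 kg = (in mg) 5.56e+07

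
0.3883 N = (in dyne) 3.883e+04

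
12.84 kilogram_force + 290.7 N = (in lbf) 93.66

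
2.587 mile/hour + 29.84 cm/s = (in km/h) 5.238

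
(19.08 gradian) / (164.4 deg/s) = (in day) 1.209e-06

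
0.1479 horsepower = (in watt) 110.3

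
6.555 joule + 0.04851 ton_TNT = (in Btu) 1.924e+05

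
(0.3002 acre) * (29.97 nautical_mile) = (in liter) 6.743e+10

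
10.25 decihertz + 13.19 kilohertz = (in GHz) 1.319e-05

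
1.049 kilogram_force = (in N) 10.29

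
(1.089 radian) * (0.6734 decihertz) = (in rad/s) 0.07333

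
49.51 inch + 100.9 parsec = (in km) 3.113e+15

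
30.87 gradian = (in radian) 0.4849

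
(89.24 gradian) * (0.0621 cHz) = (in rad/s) 0.0008705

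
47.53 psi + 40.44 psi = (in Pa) 6.065e+05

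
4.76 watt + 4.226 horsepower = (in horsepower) 4.232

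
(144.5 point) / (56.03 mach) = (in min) 4.453e-08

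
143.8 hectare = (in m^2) 1.438e+06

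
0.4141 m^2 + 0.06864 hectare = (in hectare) 0.06868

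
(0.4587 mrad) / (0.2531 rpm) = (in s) 0.01731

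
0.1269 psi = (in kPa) 0.8749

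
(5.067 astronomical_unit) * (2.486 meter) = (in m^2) 1.884e+12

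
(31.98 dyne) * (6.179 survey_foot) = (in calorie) 0.000144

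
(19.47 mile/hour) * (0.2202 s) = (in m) 1.917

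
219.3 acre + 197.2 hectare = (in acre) 706.6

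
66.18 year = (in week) 3451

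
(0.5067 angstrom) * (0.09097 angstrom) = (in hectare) 4.609e-26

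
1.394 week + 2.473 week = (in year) 0.07416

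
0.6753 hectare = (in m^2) 6753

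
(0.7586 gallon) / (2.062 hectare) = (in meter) 1.393e-07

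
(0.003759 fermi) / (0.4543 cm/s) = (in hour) 2.298e-19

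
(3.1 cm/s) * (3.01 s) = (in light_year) 9.863e-18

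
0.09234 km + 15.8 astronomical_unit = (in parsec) 7.66e-05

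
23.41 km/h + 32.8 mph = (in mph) 47.35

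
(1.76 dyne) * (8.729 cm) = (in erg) 15.36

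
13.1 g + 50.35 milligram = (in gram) 13.15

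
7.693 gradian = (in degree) 6.924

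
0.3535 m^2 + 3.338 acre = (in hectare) 1.351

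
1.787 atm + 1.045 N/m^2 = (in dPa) 1.811e+06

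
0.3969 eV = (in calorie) 1.52e-20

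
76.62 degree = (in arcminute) 4597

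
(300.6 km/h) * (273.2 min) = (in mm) 1.369e+09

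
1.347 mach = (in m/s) 458.7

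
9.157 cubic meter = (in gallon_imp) 2014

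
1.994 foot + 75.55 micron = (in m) 0.6078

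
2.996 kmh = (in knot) 1.618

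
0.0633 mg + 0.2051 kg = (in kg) 0.2051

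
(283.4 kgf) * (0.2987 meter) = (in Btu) 0.7868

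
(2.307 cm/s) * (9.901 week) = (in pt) 3.916e+08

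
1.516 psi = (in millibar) 104.5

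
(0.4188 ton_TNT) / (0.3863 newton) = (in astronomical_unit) 0.03032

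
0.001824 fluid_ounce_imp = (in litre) 5.183e-05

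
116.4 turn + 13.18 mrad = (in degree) 4.19e+04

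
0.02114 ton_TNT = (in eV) 5.521e+26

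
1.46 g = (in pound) 0.003219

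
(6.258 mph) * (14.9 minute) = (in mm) 2.501e+06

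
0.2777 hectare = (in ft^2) 2.989e+04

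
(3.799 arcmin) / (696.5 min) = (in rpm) 2.525e-07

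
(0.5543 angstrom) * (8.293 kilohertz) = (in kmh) 1.655e-06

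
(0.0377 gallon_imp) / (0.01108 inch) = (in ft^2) 6.555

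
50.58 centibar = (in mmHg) 379.4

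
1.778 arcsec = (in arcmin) 0.02963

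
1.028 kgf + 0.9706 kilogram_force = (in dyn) 1.96e+06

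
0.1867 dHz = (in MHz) 1.867e-08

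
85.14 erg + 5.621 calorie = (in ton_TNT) 5.621e-09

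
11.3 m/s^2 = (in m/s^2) 11.3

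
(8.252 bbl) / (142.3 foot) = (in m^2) 0.03025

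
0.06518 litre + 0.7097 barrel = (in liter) 112.9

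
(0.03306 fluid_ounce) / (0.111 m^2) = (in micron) 8.808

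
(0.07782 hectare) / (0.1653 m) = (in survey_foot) 1.545e+04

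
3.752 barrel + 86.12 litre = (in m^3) 0.6826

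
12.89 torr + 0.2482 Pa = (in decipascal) 1.719e+04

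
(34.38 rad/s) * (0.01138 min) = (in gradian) 1494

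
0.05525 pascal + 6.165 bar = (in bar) 6.165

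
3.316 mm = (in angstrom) 3.316e+07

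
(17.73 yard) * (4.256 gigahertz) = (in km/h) 2.484e+11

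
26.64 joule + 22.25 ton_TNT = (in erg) 9.309e+17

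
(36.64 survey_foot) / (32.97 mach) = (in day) 1.151e-08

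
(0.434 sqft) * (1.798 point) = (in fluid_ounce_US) 0.8648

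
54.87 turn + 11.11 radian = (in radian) 355.9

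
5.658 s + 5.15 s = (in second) 10.81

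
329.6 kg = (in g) 3.296e+05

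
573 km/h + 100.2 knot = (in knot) 409.6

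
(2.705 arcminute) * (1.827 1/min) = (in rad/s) 2.396e-05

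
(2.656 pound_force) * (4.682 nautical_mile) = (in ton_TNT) 2.448e-05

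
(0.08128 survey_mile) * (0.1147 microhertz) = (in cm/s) 0.0015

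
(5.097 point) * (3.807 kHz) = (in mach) 0.0201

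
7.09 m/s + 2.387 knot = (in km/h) 29.94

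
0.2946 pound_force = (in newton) 1.31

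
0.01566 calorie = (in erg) 6.552e+05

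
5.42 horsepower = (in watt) 4042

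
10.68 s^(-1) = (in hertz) 10.68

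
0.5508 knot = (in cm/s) 28.34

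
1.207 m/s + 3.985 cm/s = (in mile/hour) 2.789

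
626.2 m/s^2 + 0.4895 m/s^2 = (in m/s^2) 626.7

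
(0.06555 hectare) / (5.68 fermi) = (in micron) 1.154e+23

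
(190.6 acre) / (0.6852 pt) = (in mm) 3.191e+12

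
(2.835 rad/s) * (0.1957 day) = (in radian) 4.794e+04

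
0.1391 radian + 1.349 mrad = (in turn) 0.02235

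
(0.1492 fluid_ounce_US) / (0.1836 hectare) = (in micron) 0.002403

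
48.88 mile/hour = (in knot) 42.48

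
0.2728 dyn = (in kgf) 2.782e-07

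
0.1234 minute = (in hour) 0.002057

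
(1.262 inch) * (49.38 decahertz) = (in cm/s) 1583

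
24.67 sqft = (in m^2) 2.292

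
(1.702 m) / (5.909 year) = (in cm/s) 9.134e-07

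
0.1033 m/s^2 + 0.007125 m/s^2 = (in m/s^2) 0.1104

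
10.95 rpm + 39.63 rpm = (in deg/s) 303.5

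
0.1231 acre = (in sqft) 5362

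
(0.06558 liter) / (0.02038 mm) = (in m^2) 3.218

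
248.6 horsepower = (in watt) 1.854e+05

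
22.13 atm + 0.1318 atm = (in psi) 327.2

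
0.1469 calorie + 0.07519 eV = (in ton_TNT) 1.469e-10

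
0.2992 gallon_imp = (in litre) 1.36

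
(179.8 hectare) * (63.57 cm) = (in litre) 1.143e+09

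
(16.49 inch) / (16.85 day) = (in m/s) 2.877e-07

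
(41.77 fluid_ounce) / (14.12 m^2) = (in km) 8.748e-08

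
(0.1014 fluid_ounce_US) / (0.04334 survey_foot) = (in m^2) 0.000227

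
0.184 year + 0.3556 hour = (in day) 67.17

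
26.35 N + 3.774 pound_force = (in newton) 43.14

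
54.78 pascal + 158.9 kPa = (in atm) 1.569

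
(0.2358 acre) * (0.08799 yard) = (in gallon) 2.028e+04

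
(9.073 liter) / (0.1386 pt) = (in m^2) 185.6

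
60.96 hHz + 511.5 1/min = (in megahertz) 0.006105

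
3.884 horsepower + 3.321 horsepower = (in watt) 5373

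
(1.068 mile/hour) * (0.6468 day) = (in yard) 2.918e+04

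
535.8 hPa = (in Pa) 5.358e+04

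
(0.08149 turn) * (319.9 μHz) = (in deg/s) 0.009385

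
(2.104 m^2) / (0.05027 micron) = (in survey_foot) 1.373e+08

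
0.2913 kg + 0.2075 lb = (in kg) 0.3854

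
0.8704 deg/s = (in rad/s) 0.01519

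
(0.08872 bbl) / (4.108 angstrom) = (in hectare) 3434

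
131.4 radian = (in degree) 7529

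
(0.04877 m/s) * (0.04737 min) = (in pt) 392.9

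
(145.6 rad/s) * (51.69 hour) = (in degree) 1.552e+09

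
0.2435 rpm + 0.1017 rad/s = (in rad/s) 0.1272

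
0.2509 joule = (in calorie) 0.05997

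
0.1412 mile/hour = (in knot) 0.1227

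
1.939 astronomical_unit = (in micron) 2.901e+17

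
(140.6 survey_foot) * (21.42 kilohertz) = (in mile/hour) 2.053e+06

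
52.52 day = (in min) 7.563e+04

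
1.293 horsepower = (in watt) 964.2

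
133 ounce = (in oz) 133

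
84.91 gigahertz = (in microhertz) 8.491e+16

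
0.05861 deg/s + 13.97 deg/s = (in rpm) 2.338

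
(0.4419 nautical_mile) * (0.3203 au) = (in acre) 9.69e+09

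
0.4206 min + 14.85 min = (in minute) 15.27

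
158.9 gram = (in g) 158.9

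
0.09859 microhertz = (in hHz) 9.859e-10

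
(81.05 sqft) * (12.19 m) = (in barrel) 577.3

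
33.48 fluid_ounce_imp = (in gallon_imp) 0.2092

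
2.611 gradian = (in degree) 2.35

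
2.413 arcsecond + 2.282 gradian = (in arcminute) 123.3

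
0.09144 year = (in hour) 801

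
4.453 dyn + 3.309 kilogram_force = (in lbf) 7.295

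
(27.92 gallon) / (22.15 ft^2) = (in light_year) 5.429e-18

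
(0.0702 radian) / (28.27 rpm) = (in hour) 6.587e-06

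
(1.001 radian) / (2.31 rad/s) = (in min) 0.007222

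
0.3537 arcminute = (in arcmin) 0.3537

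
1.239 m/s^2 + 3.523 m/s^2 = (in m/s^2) 4.762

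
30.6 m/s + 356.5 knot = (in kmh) 770.4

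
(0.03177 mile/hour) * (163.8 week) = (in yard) 1.539e+06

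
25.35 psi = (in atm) 1.725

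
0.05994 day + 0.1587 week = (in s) 1.012e+05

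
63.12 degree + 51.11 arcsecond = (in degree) 63.13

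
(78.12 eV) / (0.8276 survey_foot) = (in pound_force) 1.115e-17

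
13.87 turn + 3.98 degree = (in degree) 4997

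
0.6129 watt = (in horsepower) 0.0008219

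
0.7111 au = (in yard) 1.163e+11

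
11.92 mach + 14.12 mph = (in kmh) 1.463e+04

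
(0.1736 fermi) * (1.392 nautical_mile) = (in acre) 1.106e-16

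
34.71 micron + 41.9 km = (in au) 2.801e-07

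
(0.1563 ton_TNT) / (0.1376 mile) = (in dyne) 2.953e+11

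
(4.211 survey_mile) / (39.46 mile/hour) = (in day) 0.004446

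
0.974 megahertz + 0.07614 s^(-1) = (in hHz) 9740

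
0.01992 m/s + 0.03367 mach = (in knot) 22.32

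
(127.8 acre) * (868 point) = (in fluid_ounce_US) 5.355e+09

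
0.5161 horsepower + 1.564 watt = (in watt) 386.4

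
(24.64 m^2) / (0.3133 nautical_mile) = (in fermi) 4.247e+13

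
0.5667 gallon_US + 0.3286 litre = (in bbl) 0.01556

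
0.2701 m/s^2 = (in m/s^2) 0.2701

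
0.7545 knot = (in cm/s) 38.81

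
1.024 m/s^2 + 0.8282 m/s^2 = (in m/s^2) 1.852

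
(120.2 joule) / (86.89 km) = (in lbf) 0.000311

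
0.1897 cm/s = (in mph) 0.004243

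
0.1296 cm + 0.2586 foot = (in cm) 8.012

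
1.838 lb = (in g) 833.7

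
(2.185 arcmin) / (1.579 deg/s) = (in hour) 6.406e-06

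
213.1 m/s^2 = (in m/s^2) 213.1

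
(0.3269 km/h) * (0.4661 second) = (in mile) 2.63e-05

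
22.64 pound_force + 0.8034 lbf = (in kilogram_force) 10.63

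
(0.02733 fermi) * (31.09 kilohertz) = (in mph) 1.901e-12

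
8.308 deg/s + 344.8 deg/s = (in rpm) 58.85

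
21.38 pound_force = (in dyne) 9.51e+06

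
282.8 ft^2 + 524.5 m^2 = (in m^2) 550.8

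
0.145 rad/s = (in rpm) 1.385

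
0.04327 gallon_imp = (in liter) 0.1967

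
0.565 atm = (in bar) 0.5725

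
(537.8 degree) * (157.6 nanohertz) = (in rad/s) 1.479e-06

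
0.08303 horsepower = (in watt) 61.92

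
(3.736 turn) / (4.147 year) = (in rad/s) 1.795e-07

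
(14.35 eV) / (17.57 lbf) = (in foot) 9.651e-20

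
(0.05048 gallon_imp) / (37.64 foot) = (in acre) 4.943e-09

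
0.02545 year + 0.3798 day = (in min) 1.392e+04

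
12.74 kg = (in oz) 449.4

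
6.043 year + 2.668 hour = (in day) 2206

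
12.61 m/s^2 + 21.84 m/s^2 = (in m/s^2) 34.45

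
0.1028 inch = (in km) 2.611e-06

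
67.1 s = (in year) 2.128e-06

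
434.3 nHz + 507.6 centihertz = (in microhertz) 5.076e+06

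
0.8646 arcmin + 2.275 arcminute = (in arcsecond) 188.4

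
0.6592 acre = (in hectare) 0.2668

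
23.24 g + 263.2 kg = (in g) 2.632e+05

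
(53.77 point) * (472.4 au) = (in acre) 3.313e+08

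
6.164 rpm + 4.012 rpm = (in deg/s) 61.06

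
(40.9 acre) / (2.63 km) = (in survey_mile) 0.03911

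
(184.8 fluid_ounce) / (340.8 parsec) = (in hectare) 5.197e-26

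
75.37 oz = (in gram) 2137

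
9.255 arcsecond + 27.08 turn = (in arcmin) 5.849e+05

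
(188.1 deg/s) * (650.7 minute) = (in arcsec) 2.644e+10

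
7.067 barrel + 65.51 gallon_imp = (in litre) 1421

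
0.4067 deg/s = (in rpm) 0.06778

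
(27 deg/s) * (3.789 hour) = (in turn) 1023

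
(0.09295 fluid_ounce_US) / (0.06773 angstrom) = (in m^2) 4.059e+05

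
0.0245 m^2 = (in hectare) 2.45e-06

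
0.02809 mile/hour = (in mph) 0.02809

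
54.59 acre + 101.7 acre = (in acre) 156.3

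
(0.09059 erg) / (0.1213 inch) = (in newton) 2.94e-06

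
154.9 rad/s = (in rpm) 1479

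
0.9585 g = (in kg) 0.0009585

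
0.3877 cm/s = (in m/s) 0.003877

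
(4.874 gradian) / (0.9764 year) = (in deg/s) 1.425e-07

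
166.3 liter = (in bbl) 1.046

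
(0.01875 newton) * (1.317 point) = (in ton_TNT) 2.082e-15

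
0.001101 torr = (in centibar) 0.0001468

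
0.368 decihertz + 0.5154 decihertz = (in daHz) 0.008834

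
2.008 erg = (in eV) 1.253e+12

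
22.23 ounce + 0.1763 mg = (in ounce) 22.23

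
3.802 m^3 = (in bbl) 23.91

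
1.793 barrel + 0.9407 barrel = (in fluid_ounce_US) 1.47e+04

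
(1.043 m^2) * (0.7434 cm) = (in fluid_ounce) 262.2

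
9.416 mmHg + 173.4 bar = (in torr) 1.301e+05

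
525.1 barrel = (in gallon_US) 2.205e+04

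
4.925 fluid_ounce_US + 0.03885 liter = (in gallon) 0.04874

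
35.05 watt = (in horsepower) 0.047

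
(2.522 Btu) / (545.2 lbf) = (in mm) 1097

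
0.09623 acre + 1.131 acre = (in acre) 1.227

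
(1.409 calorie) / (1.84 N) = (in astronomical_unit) 2.142e-11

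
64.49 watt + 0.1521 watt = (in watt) 64.64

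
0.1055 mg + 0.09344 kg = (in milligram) 9.344e+04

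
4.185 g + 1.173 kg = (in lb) 2.595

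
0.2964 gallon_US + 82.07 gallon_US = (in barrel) 1.961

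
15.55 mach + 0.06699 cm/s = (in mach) 15.55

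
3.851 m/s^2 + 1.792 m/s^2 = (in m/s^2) 5.643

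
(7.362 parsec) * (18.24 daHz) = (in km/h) 1.492e+20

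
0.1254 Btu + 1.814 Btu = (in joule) 2046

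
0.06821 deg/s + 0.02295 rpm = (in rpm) 0.03432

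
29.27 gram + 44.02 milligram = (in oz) 1.034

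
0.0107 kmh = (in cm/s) 0.2972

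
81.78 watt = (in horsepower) 0.1097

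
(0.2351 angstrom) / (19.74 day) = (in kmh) 4.962e-17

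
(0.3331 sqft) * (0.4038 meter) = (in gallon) 3.301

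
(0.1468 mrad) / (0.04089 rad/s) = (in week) 5.936e-09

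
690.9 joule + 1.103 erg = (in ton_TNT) 1.651e-07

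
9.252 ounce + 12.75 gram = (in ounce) 9.702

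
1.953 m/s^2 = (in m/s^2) 1.953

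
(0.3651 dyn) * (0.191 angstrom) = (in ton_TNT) 1.667e-26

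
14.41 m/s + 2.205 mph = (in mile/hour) 34.44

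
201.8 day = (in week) 28.83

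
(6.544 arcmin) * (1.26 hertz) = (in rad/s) 0.002399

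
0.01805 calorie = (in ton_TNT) 1.805e-11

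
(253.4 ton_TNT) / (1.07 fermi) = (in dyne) 9.909e+31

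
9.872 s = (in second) 9.872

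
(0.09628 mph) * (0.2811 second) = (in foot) 0.03969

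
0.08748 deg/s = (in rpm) 0.01458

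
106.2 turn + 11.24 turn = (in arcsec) 1.522e+08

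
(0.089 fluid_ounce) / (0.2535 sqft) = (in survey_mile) 6.944e-08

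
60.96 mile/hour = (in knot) 52.97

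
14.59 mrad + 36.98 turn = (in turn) 36.98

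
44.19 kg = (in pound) 97.42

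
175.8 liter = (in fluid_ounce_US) 5945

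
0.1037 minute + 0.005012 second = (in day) 7.207e-05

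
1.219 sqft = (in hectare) 1.132e-05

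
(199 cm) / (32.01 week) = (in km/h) 3.7e-07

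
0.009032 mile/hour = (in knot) 0.007849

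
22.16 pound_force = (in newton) 98.57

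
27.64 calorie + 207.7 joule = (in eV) 2.018e+21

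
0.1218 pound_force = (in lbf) 0.1218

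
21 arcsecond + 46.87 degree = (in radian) 0.8181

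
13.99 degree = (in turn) 0.03886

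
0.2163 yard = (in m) 0.1978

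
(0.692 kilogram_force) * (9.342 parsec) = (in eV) 1.221e+37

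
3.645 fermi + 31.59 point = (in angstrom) 1.114e+08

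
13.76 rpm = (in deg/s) 82.56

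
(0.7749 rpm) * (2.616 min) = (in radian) 12.74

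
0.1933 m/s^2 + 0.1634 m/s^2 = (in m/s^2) 0.3567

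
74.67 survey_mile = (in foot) 3.943e+05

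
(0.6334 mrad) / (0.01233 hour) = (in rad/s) 1.427e-05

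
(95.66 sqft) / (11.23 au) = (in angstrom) 0.0529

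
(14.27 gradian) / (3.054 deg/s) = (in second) 4.205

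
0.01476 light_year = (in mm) 1.396e+17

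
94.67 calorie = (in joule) 396.1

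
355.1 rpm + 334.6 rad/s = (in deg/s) 2.13e+04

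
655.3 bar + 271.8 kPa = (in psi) 9544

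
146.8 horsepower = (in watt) 1.095e+05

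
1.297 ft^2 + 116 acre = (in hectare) 46.94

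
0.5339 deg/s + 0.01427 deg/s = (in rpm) 0.09136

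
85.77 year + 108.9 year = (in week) 1.015e+04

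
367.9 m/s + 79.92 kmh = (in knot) 758.3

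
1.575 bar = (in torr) 1181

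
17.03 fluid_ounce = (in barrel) 0.003168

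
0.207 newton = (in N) 0.207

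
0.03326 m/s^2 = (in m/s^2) 0.03326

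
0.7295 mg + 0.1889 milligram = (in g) 0.0009184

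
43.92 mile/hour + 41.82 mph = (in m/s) 38.33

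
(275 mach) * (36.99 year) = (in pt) 3.096e+17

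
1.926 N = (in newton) 1.926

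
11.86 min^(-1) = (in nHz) 1.977e+08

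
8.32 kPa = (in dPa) 8.32e+04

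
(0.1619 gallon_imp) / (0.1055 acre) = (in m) 1.724e-06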